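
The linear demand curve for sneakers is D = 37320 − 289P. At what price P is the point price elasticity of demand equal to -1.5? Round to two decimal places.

77.48

Ed = −289P/(37320 − 289P). Set this equal to -1.5:
289P = 1.5·(37320 − 289P) ⇒ 289P(1 + 1.5) = 1.5·37320
P = 1.5·37320 / (289·2.5) = 77.4809…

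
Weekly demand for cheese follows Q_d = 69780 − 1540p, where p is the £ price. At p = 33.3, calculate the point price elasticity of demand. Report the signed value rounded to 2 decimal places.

-2.77

dQ_d/dp = −1540. At p = 33.3, Q_d = 69780 − 1540(33.3) = 18498.
Ed = (dQ_d/dp)·(p/Q_d) = −1540 × (33.3/18498) = -2.7722…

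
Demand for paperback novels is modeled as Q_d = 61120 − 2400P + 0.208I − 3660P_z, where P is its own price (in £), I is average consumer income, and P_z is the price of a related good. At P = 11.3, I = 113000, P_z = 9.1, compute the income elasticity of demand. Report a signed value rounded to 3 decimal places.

At the given values, Q_d = 61120 − 2400(11.3) + 0.208(113000) − 3660(9.1) = 24198.
∂Q_d/∂I = 0.208.
E = (0.208) × (113000/24198) = 0.97131…

0.971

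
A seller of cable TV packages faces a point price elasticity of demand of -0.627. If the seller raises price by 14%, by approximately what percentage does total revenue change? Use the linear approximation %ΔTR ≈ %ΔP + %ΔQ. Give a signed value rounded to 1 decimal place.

+5.2%

%ΔQ ≈ Ed × %ΔP = (-0.627) × (+14%) = -8.7780%
%ΔTR ≈ %ΔP + %ΔQ = (+14%) + (-8.7780%) = +5.2220%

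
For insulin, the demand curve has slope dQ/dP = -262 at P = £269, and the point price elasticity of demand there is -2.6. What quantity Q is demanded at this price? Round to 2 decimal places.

Ed = (dQ/dP)·(P/Q) ⇒ Q = (dQ/dP)·P/Ed = (-262)·269/(-2.6) = 27106.9230…

27106.92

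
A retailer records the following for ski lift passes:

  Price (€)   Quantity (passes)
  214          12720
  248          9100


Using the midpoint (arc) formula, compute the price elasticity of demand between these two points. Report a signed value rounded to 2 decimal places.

-2.25

%ΔQ = (9100 − 12720) / [(12720 + 9100)/2] = -3620/10910 = -0.331805…
%ΔP = (248 − 214) / [(214 + 248)/2] = 34/231 = 0.147186…
Arc Ed = %ΔQ / %ΔP = (-3620/10910) / (34/231) = -2.2543…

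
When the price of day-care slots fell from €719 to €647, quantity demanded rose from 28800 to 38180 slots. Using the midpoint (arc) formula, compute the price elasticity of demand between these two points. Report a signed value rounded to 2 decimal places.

%ΔQ = (38180 − 28800) / [(28800 + 38180)/2] = 9380/33490 = 0.280083…
%ΔP = (647 − 719) / [(719 + 647)/2] = -72/683 = -0.105417…
Arc Ed = %ΔQ / %ΔP = (9380/33490) / (-72/683) = -2.6569…

-2.66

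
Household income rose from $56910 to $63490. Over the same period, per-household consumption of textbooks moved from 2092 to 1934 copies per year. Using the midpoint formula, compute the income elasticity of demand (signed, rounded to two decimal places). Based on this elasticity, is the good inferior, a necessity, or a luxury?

%ΔQ = (1934 − 2092)/[( 2092 + 1934)/2] = -158/2013 = -0.078489…
%ΔIncome = (63490 − 56910)/[( 56910 + 63490)/2] = 6580/60200 = 0.109302…
E_income = (-158/2013) / (6580/60200) = -0.7180…
E_income < 0 ⇒ inferior good.

-0.72; inferior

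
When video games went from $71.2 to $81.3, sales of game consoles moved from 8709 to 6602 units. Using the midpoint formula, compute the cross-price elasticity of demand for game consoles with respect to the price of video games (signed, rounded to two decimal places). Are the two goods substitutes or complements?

-2.08; complements

%ΔQ_{game consoles} = (6602 − 8709)/avg = -2107/7655.5 = -0.275226…
%ΔP_{video games} = (81.3 − 71.2)/avg = 10.1/76.25 = 0.132459…
E_cross = (-2107/7655.5) / (10.1/76.25) = -2.0778…
E_cross < 0 ⇒ the goods are complements.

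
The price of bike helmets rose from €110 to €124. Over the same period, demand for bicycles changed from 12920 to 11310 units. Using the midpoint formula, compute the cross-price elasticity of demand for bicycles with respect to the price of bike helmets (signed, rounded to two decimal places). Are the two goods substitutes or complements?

%ΔQ_{bicycles} = (11310 − 12920)/avg = -1610/12115 = -0.132893…
%ΔP_{bike helmets} = (124 − 110)/avg = 14/117 = 0.119658…
E_cross = (-1610/12115) / (14/117) = -1.1106…
E_cross < 0 ⇒ the goods are complements.

-1.11; complements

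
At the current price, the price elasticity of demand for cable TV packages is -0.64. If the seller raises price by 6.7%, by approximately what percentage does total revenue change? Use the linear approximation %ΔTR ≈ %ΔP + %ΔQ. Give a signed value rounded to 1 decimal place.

+2.4%

%ΔQ ≈ Ed × %ΔP = (-0.64) × (+6.7%) = -4.2880%
%ΔTR ≈ %ΔP + %ΔQ = (+6.7%) + (-4.2880%) = +2.4120%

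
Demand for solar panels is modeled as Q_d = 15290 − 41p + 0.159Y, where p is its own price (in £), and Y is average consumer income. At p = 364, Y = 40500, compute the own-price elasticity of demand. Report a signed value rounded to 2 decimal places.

-2.19

At the given values, Q_d = 15290 − 41(364) + 0.159(40500) = 6805.5.
∂Q_d/∂p = −41.
E = (-41) × (364/6805.5) = -2.1929…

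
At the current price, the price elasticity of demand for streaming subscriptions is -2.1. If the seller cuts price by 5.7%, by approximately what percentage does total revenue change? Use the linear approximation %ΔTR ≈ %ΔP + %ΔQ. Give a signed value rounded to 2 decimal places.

+6.27%

%ΔQ ≈ Ed × %ΔP = (-2.1) × (-5.7%) = +11.9700%
%ΔTR ≈ %ΔP + %ΔQ = (-5.7%) + (+11.9700%) = +6.2700%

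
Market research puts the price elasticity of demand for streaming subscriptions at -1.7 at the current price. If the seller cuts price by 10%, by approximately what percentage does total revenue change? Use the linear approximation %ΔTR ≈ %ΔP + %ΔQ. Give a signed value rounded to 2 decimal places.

+7.00%

%ΔQ ≈ Ed × %ΔP = (-1.7) × (-10%) = +17.0000%
%ΔTR ≈ %ΔP + %ΔQ = (-10%) + (+17.0000%) = +7.0000%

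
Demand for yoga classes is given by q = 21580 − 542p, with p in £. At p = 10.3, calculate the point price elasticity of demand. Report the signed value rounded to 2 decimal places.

dq/dp = −542. At p = 10.3, q = 21580 − 542(10.3) = 15997.4.
Ed = (dq/dp)·(p/q) = −542 × (10.3/15997.4) = -0.3489…

-0.35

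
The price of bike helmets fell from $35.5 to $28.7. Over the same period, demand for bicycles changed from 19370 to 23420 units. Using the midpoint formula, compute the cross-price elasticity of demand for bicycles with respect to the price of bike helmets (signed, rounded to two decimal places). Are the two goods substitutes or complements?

%ΔQ_{bicycles} = (23420 − 19370)/avg = 4050/21395 = 0.189296…
%ΔP_{bike helmets} = (28.7 − 35.5)/avg = -6.8/32.1 = -0.211838…
E_cross = (4050/21395) / (-6.8/32.1) = -0.8935…
E_cross < 0 ⇒ the goods are complements.

-0.89; complements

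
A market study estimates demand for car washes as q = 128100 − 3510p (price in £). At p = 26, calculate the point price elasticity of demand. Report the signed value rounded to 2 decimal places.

dq/dp = −3510. At p = 26, q = 128100 − 3510(26) = 36840.
Ed = (dq/dp)·(p/q) = −3510 × (26/36840) = -2.4771…

-2.48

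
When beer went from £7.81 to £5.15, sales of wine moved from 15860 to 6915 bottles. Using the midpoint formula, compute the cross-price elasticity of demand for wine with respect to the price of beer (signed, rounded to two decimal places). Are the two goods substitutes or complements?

1.91; substitutes

%ΔQ_{wine} = (6915 − 15860)/avg = -8945/11387.5 = -0.785510…
%ΔP_{beer} = (5.15 − 7.81)/avg = -2.66/6.48 = -0.410493…
E_cross = (-8945/11387.5) / (-2.66/6.48) = 1.9135…
E_cross > 0 ⇒ the goods are substitutes.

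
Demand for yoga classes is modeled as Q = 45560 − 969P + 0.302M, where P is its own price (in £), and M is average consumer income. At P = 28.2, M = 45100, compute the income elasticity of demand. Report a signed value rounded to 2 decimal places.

At the given values, Q = 45560 − 969(28.2) + 0.302(45100) = 31854.4.
∂Q/∂M = 0.302.
E = (0.302) × (45100/31854.4) = 0.4275…

0.43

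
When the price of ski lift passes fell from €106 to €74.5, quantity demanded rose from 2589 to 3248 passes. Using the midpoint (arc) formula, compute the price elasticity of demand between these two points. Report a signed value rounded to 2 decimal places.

%ΔQ = (3248 − 2589) / [(2589 + 3248)/2] = 659/2918.5 = 0.225800…
%ΔP = (74.5 − 106) / [(106 + 74.5)/2] = -31.5/90.25 = -0.349030…
Arc Ed = %ΔQ / %ΔP = (659/2918.5) / (-31.5/90.25) = -0.6469…

-0.65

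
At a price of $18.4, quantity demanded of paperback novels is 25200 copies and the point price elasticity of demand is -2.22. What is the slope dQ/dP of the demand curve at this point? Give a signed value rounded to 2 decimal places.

Ed = (dQ/dP)·(P/Q) ⇒ dQ/dP = Ed·Q/P = (-2.22)·25200/18.4 = -3040.4347…

-3040.43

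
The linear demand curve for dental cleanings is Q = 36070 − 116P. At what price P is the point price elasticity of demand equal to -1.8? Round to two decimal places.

Ed = −116P/(36070 − 116P). Set this equal to -1.8:
116P = 1.8·(36070 − 116P) ⇒ 116P(1 + 1.8) = 1.8·36070
P = 1.8·36070 / (116·2.8) = 199.8953…

199.90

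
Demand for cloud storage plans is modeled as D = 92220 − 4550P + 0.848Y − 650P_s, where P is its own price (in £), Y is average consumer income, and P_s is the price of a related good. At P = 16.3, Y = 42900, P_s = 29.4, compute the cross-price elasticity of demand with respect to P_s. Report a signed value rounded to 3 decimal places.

-0.541

At the given values, D = 92220 − 4550(16.3) + 0.848(42900) − 650(29.4) = 35324.2.
∂D/∂P_s = -650.
E = (-650) × (29.4/35324.2) = -0.54098…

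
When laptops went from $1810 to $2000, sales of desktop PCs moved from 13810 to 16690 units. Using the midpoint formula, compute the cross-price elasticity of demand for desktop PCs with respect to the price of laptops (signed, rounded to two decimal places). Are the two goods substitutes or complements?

1.89; substitutes

%ΔQ_{desktop PCs} = (16690 − 13810)/avg = 2880/15250 = 0.188852…
%ΔP_{laptops} = (2000 − 1810)/avg = 190/1905 = 0.099737…
E_cross = (2880/15250) / (190/1905) = 1.8934…
E_cross > 0 ⇒ the goods are substitutes.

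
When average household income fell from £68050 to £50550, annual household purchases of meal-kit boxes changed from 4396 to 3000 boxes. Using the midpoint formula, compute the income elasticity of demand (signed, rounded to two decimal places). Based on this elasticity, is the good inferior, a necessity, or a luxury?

%ΔQ = (3000 − 4396)/[( 4396 + 3000)/2] = -1396/3698 = -0.377501…
%ΔIncome = (50550 − 68050)/[( 68050 + 50550)/2] = -17500/59300 = -0.295109…
E_income = (-1396/3698) / (-17500/59300) = 1.2791…
E_income > 1 ⇒ normal good, luxury.

1.28; luxury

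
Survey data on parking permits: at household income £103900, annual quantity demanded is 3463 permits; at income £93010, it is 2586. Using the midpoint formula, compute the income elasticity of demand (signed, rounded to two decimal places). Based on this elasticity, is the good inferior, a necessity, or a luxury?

%ΔQ = (2586 − 3463)/[( 3463 + 2586)/2] = -877/3024.5 = -0.289965…
%ΔIncome = (93010 − 103900)/[( 103900 + 93010)/2] = -10890/98455 = -0.110608…
E_income = (-877/3024.5) / (-10890/98455) = 2.6215…
E_income > 1 ⇒ normal good, luxury.

2.62; luxury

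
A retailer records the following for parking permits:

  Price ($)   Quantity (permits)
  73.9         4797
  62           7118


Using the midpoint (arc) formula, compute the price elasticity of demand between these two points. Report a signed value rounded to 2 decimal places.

-2.22

%ΔQ = (7118 − 4797) / [(4797 + 7118)/2] = 2321/5957.5 = 0.389592…
%ΔP = (62 − 73.9) / [(73.9 + 62)/2] = -11.9/67.95 = -0.175128…
Arc Ed = %ΔQ / %ΔP = (2321/5957.5) / (-11.9/67.95) = -2.2246…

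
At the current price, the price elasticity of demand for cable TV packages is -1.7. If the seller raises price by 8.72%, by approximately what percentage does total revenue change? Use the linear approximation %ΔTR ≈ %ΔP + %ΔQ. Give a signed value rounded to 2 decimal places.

-6.10%

%ΔQ ≈ Ed × %ΔP = (-1.7) × (+8.72%) = -14.8240%
%ΔTR ≈ %ΔP + %ΔQ = (+8.72%) + (-14.8240%) = -6.1040%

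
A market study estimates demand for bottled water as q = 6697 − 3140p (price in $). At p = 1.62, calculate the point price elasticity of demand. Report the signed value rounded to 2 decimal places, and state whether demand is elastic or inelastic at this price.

dq/dp = −3140. At p = 1.62, q = 6697 − 3140(1.62) = 1610.2.
Ed = (dq/dp)·(p/q) = −3140 × (1.62/1610.2) = -3.1591…
|Ed| = 3.16 > 1, so demand is elastic.

-3.16; elastic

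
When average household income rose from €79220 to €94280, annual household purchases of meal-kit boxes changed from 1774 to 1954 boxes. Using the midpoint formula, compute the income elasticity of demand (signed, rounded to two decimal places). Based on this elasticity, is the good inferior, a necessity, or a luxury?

0.56; necessity

%ΔQ = (1954 − 1774)/[( 1774 + 1954)/2] = 180/1864 = 0.096566…
%ΔIncome = (94280 − 79220)/[( 79220 + 94280)/2] = 15060/86750 = 0.173602…
E_income = (180/1864) / (15060/86750) = 0.5562…
0 < E_income < 1 ⇒ normal good, necessity.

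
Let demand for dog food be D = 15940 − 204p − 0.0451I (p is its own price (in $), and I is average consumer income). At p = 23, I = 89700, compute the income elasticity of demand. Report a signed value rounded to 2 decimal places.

At the given values, D = 15940 − 204(23) − 0.0451(89700) = 7202.53.
∂D/∂I = -0.0451.
E = (-0.0451) × (89700/7202.53) = -0.5616…

-0.56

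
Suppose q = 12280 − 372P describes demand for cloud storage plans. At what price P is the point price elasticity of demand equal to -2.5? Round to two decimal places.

23.58

Ed = −372P/(12280 − 372P). Set this equal to -2.5:
372P = 2.5·(12280 − 372P) ⇒ 372P(1 + 2.5) = 2.5·12280
P = 2.5·12280 / (372·3.5) = 23.5791…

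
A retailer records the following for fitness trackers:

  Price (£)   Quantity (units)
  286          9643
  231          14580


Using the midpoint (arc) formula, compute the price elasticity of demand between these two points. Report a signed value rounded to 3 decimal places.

%ΔQ = (14580 − 9643) / [(9643 + 14580)/2] = 4937/12111.5 = 0.407629…
%ΔP = (231 − 286) / [(286 + 231)/2] = -55/258.5 = -0.212765…
Arc Ed = %ΔQ / %ΔP = (4937/12111.5) / (-55/258.5) = -1.91585…

-1.916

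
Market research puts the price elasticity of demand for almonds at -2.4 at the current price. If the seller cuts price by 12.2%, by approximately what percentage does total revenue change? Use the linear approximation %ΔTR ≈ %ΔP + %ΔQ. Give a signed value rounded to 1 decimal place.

+17.1%

%ΔQ ≈ Ed × %ΔP = (-2.4) × (-12.2%) = +29.2800%
%ΔTR ≈ %ΔP + %ΔQ = (-12.2%) + (+29.2800%) = +17.0800%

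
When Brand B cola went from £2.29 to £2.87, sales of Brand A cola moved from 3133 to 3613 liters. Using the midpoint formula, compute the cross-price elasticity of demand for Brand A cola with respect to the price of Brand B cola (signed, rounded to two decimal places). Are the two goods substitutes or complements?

0.63; substitutes

%ΔQ_{Brand A cola} = (3613 − 3133)/avg = 480/3373 = 0.142306…
%ΔP_{Brand B cola} = (2.87 − 2.29)/avg = 0.58/2.58 = 0.224806…
E_cross = (480/3373) / (0.58/2.58) = 0.6330…
E_cross > 0 ⇒ the goods are substitutes.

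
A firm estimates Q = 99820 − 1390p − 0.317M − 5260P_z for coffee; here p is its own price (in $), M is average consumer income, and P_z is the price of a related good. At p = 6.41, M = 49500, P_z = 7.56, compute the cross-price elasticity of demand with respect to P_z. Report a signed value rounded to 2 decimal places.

At the given values, Q = 99820 − 1390(6.41) − 0.317(49500) − 5260(7.56) = 35453.
∂Q/∂P_z = -5260.
E = (-5260) × (7.56/35453) = -1.1216…

-1.12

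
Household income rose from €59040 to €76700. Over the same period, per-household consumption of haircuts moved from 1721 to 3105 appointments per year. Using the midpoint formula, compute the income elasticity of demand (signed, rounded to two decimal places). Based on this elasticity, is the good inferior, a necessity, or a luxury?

%ΔQ = (3105 − 1721)/[( 1721 + 3105)/2] = 1384/2413 = 0.573559…
%ΔIncome = (76700 − 59040)/[( 59040 + 76700)/2] = 17660/67870 = 0.260203…
E_income = (1384/2413) / (17660/67870) = 2.2042…
E_income > 1 ⇒ normal good, luxury.

2.20; luxury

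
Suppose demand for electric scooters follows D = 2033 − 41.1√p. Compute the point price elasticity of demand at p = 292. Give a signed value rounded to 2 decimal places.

dD/dp = −41.1/(2√p) = -1.2026. At p = 292, D = 1330.68.
Ed = (dD/dp)·(p/D) = (-1.2026) × (292/1330.68) = -0.2638…

-0.26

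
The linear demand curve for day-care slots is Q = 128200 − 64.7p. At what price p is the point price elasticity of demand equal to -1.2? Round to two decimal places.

Ed = −64.7p/(128200 − 64.7p). Set this equal to -1.2:
64.7p = 1.2·(128200 − 64.7p) ⇒ 64.7p(1 + 1.2) = 1.2·128200
p = 1.2·128200 / (64.7·2.2) = 1080.7924…

1080.79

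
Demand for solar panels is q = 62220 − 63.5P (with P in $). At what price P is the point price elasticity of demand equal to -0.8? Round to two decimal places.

435.49

Ed = −63.5P/(62220 − 63.5P). Set this equal to -0.8:
63.5P = 0.8·(62220 − 63.5P) ⇒ 63.5P(1 + 0.8) = 0.8·62220
P = 0.8·62220 / (63.5·1.8) = 435.4855…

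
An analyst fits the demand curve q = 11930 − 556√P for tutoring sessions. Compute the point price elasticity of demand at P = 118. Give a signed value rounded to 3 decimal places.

-0.513

dq/dP = −556/(2√P) = -25.592. At P = 118, q = 5890.29.
Ed = (dq/dP)·(P/q) = (-25.592) × (118/5890.29) = -0.51268…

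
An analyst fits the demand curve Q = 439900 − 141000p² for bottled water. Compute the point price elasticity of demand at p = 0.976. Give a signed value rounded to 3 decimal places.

dQ/dp = −2·141000·p = -275232. At p = 0.976, Q = 305586.784.
Ed = (dQ/dp)·(p/Q) = (-275232) × (0.976/305586.784) = -0.87905…

-0.879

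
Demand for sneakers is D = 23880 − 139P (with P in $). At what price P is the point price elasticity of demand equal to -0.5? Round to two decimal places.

Ed = −139P/(23880 − 139P). Set this equal to -0.5:
139P = 0.5·(23880 − 139P) ⇒ 139P(1 + 0.5) = 0.5·23880
P = 0.5·23880 / (139·1.5) = 57.2661…

57.27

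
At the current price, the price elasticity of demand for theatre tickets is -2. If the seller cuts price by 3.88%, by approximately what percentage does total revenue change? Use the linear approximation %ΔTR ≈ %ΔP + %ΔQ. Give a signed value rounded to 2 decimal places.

+3.88%

%ΔQ ≈ Ed × %ΔP = (-2) × (-3.88%) = +7.7600%
%ΔTR ≈ %ΔP + %ΔQ = (-3.88%) + (+7.7600%) = +3.8800%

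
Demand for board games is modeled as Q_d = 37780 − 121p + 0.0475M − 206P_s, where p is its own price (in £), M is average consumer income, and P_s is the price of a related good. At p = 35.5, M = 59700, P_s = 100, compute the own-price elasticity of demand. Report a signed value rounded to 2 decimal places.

-0.27

At the given values, Q_d = 37780 − 121(35.5) + 0.0475(59700) − 206(100) = 15720.25.
∂Q_d/∂p = −121.
E = (-121) × (35.5/15720.25) = -0.2732…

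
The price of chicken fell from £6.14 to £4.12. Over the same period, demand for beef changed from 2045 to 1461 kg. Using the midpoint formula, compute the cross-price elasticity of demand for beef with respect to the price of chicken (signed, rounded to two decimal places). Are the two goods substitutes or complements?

%ΔQ_{beef} = (1461 − 2045)/avg = -584/1753 = -0.333143…
%ΔP_{chicken} = (4.12 − 6.14)/avg = -2.02/5.13 = -0.393762…
E_cross = (-584/1753) / (-2.02/5.13) = 0.8460…
E_cross > 0 ⇒ the goods are substitutes.

0.85; substitutes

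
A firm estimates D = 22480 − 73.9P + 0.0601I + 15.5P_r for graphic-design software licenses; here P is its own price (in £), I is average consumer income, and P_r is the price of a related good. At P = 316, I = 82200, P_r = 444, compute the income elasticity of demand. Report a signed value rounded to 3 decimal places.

At the given values, D = 22480 − 73.9(316) + 0.0601(82200) + 15.5(444) = 10949.82.
∂D/∂I = 0.0601.
E = (0.0601) × (82200/10949.82) = 0.45116…

0.451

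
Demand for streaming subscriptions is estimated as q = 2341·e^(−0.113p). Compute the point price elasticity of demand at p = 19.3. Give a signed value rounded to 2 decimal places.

-2.18

dq/dp = −0.113·q = -29.8763. At p = 19.3, q = 264.392.
Ed = (dq/dp)·(p/q) = (-29.8763) × (19.3/264.392) = -2.1809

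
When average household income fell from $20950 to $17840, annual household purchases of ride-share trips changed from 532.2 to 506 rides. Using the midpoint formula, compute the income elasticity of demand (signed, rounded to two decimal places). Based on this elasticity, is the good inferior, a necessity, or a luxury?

0.31; necessity

%ΔQ = (506 − 532.2)/[( 532.2 + 506)/2] = -26.2/519.1 = -0.050471…
%ΔIncome = (17840 − 20950)/[( 20950 + 17840)/2] = -3110/19395 = -0.160350…
E_income = (-26.2/519.1) / (-3110/19395) = 0.3147…
0 < E_income < 1 ⇒ normal good, necessity.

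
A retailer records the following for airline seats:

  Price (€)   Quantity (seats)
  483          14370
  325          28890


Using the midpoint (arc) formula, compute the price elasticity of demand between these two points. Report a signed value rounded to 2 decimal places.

-1.72

%ΔQ = (28890 − 14370) / [(14370 + 28890)/2] = 14520/21630 = 0.671289…
%ΔP = (325 − 483) / [(483 + 325)/2] = -158/404 = -0.391089…
Arc Ed = %ΔQ / %ΔP = (14520/21630) / (-158/404) = -1.7164…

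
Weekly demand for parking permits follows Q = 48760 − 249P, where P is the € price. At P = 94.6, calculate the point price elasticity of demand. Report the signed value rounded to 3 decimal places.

dQ/dP = −249. At P = 94.6, Q = 48760 − 249(94.6) = 25204.6.
Ed = (dQ/dP)·(P/Q) = −249 × (94.6/25204.6) = -0.93456…

-0.935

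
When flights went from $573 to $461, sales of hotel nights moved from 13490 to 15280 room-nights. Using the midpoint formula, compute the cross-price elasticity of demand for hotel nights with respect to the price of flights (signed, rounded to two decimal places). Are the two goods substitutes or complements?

-0.57; complements

%ΔQ_{hotel nights} = (15280 − 13490)/avg = 1790/14385 = 0.124435…
%ΔP_{flights} = (461 − 573)/avg = -112/517 = -0.216634…
E_cross = (1790/14385) / (-112/517) = -0.5744…
E_cross < 0 ⇒ the goods are complements.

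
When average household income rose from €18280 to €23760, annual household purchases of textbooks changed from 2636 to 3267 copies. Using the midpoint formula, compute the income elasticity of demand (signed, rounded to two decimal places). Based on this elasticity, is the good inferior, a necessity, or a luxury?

0.82; necessity

%ΔQ = (3267 − 2636)/[( 2636 + 3267)/2] = 631/2951.5 = 0.213789…
%ΔIncome = (23760 − 18280)/[( 18280 + 23760)/2] = 5480/21020 = 0.260704…
E_income = (631/2951.5) / (5480/21020) = 0.8200…
0 < E_income < 1 ⇒ normal good, necessity.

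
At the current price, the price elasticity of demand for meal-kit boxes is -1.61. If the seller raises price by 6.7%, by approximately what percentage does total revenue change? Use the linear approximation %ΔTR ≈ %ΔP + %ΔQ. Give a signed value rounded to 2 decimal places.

-4.09%

%ΔQ ≈ Ed × %ΔP = (-1.61) × (+6.7%) = -10.7870%
%ΔTR ≈ %ΔP + %ΔQ = (+6.7%) + (-10.7870%) = -4.0870%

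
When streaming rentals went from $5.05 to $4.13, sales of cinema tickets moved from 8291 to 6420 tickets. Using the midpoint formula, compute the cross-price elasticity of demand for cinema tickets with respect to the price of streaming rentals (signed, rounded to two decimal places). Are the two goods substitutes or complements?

1.27; substitutes

%ΔQ_{cinema tickets} = (6420 − 8291)/avg = -1871/7355.5 = -0.254367…
%ΔP_{streaming rentals} = (4.13 − 5.05)/avg = -0.92/4.59 = -0.200435…
E_cross = (-1871/7355.5) / (-0.92/4.59) = 1.2690…
E_cross > 0 ⇒ the goods are substitutes.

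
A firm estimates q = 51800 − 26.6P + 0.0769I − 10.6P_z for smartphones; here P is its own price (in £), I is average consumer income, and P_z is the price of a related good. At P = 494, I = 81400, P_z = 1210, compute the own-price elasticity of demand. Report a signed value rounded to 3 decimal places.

-0.409

At the given values, q = 51800 − 26.6(494) + 0.0769(81400) − 10.6(1210) = 32093.26.
∂q/∂P = −26.6.
E = (-26.6) × (494/32093.26) = -0.40944…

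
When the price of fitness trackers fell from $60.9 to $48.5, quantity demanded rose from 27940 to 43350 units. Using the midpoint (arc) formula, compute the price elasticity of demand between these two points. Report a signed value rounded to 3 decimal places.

%ΔQ = (43350 − 27940) / [(27940 + 43350)/2] = 15410/35645 = 0.432318…
%ΔP = (48.5 − 60.9) / [(60.9 + 48.5)/2] = -12.4/54.7 = -0.226691…
Arc Ed = %ΔQ / %ΔP = (15410/35645) / (-12.4/54.7) = -1.90708…

-1.907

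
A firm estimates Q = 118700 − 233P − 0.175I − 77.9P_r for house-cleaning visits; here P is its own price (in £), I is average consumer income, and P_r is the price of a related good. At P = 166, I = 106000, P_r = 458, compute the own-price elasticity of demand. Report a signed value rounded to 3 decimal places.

At the given values, Q = 118700 − 233(166) − 0.175(106000) − 77.9(458) = 25793.8.
∂Q/∂P = −233.
E = (-233) × (166/25793.8) = -1.49950…

-1.500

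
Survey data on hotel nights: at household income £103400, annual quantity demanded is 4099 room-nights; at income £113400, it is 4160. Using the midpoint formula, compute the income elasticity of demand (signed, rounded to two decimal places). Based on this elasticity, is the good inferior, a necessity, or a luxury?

0.16; necessity

%ΔQ = (4160 − 4099)/[( 4099 + 4160)/2] = 61/4129.5 = 0.014771…
%ΔIncome = (113400 − 103400)/[( 103400 + 113400)/2] = 10000/108400 = 0.092250…
E_income = (61/4129.5) / (10000/108400) = 0.1601…
0 < E_income < 1 ⇒ normal good, necessity.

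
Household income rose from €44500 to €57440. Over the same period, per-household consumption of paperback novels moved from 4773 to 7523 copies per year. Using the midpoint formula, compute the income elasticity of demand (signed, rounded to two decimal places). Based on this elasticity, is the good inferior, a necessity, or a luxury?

%ΔQ = (7523 − 4773)/[( 4773 + 7523)/2] = 2750/6148 = 0.447299…
%ΔIncome = (57440 − 44500)/[( 44500 + 57440)/2] = 12940/50970 = 0.253874…
E_income = (2750/6148) / (12940/50970) = 1.7618…
E_income > 1 ⇒ normal good, luxury.

1.76; luxury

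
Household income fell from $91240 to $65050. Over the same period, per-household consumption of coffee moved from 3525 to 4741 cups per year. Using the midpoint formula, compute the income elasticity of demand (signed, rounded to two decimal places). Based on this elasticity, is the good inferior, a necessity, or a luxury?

%ΔQ = (4741 − 3525)/[( 3525 + 4741)/2] = 1216/4133 = 0.294217…
%ΔIncome = (65050 − 91240)/[( 91240 + 65050)/2] = -26190/78145 = -0.335146…
E_income = (1216/4133) / (-26190/78145) = -0.8778…
E_income < 0 ⇒ inferior good.

-0.88; inferior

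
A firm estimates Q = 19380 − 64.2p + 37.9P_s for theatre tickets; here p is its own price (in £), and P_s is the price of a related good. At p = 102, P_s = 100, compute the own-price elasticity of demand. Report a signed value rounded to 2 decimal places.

-0.39

At the given values, Q = 19380 − 64.2(102) + 37.9(100) = 16621.6.
∂Q/∂p = −64.2.
E = (-64.2) × (102/16621.6) = -0.3939…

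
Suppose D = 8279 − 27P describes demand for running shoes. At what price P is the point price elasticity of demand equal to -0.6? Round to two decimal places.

Ed = −27P/(8279 − 27P). Set this equal to -0.6:
27P = 0.6·(8279 − 27P) ⇒ 27P(1 + 0.6) = 0.6·8279
P = 0.6·8279 / (27·1.6) = 114.9861…

114.99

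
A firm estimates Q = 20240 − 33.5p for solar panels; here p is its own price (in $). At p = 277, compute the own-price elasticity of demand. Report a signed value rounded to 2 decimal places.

-0.85

At the given values, Q = 20240 − 33.5(277) = 10960.5.
∂Q/∂p = −33.5.
E = (-33.5) × (277/10960.5) = -0.8466…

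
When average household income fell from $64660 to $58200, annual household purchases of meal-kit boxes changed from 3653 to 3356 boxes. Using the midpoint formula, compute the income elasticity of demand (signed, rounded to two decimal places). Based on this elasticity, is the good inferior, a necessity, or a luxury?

%ΔQ = (3356 − 3653)/[( 3653 + 3356)/2] = -297/3504.5 = -0.084748…
%ΔIncome = (58200 − 64660)/[( 64660 + 58200)/2] = -6460/61430 = -0.105160…
E_income = (-297/3504.5) / (-6460/61430) = 0.8058…
0 < E_income < 1 ⇒ normal good, necessity.

0.81; necessity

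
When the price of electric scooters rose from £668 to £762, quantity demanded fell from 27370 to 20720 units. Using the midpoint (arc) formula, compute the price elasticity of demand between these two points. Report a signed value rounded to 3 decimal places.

%ΔQ = (20720 − 27370) / [(27370 + 20720)/2] = -6650/24045 = -0.276564…
%ΔP = (762 − 668) / [(668 + 762)/2] = 94/715 = 0.131468…
Arc Ed = %ΔQ / %ΔP = (-6650/24045) / (94/715) = -2.10365…

-2.104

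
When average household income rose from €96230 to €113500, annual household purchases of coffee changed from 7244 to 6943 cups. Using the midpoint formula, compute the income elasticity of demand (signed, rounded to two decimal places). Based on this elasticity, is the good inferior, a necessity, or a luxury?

-0.26; inferior

%ΔQ = (6943 − 7244)/[( 7244 + 6943)/2] = -301/7093.5 = -0.042433…
%ΔIncome = (113500 − 96230)/[( 96230 + 113500)/2] = 17270/104865 = 0.164687…
E_income = (-301/7093.5) / (17270/104865) = -0.2576…
E_income < 0 ⇒ inferior good.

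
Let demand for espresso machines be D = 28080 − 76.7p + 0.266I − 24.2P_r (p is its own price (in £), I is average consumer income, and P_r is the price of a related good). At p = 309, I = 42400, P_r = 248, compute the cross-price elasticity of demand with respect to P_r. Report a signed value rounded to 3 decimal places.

-0.622

At the given values, D = 28080 − 76.7(309) + 0.266(42400) − 24.2(248) = 9656.5.
∂D/∂P_r = -24.2.
E = (-24.2) × (248/9656.5) = -0.62150…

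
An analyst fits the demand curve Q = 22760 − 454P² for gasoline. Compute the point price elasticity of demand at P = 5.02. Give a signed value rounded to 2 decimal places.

-2.02

dQ/dP = −2·454·P = -4558.16. At P = 5.02, Q = 11319.0184.
Ed = (dQ/dP)·(P/Q) = (-4558.16) × (5.02/11319.0184) = -2.0215…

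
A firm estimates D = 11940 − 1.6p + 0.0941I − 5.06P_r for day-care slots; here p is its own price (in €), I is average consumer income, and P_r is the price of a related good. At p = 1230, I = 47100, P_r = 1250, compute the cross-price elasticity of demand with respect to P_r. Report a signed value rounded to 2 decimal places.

At the given values, D = 11940 − 1.6(1230) + 0.0941(47100) − 5.06(1250) = 8079.11.
∂D/∂P_r = -5.06.
E = (-5.06) × (1250/8079.11) = -0.7828…

-0.78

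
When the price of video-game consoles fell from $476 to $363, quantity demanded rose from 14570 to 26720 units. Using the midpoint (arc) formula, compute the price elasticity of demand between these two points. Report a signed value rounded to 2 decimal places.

-2.18

%ΔQ = (26720 − 14570) / [(14570 + 26720)/2] = 12150/20645 = 0.588520…
%ΔP = (363 − 476) / [(476 + 363)/2] = -113/419.5 = -0.269368…
Arc Ed = %ΔQ / %ΔP = (12150/20645) / (-113/419.5) = -2.1848…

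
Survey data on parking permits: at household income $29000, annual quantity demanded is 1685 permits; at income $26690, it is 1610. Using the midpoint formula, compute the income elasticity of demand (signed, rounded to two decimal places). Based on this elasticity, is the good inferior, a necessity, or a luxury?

0.55; necessity

%ΔQ = (1610 − 1685)/[( 1685 + 1610)/2] = -75/1647.5 = -0.045523…
%ΔIncome = (26690 − 29000)/[( 29000 + 26690)/2] = -2310/27845 = -0.082959…
E_income = (-75/1647.5) / (-2310/27845) = 0.5487…
0 < E_income < 1 ⇒ normal good, necessity.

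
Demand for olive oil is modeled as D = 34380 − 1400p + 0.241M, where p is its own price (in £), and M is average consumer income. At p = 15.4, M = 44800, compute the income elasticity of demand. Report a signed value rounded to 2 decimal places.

At the given values, D = 34380 − 1400(15.4) + 0.241(44800) = 23616.8.
∂D/∂M = 0.241.
E = (0.241) × (44800/23616.8) = 0.4571…

0.46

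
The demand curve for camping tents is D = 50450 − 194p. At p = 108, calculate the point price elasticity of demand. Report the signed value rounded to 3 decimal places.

-0.710

dD/dp = −194. At p = 108, D = 50450 − 194(108) = 29498.
Ed = (dD/dp)·(p/D) = −194 × (108/29498) = -0.71028…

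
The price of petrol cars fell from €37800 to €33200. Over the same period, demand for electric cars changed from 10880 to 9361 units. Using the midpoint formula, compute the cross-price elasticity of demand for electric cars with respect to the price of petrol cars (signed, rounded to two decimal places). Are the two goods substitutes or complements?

1.16; substitutes

%ΔQ_{electric cars} = (9361 − 10880)/avg = -1519/10120.5 = -0.150091…
%ΔP_{petrol cars} = (33200 − 37800)/avg = -4600/35500 = -0.129577…
E_cross = (-1519/10120.5) / (-4600/35500) = 1.1583…
E_cross > 0 ⇒ the goods are substitutes.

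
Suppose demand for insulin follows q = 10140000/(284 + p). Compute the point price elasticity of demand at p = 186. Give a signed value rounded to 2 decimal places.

-0.40

dq/dp = −10140000/(284 + p)² = -45.9031. At p = 186, q = 21574.5.
Ed = (dq/dp)·(p/q) = (-45.9031) × (186/21574.5) = -0.3957…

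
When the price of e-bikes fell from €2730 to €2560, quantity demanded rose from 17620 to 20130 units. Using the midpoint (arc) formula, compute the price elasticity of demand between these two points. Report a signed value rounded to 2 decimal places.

%ΔQ = (20130 − 17620) / [(17620 + 20130)/2] = 2510/18875 = 0.132980…
%ΔP = (2560 − 2730) / [(2730 + 2560)/2] = -170/2645 = -0.064272…
Arc Ed = %ΔQ / %ΔP = (2510/18875) / (-170/2645) = -2.0690…

-2.07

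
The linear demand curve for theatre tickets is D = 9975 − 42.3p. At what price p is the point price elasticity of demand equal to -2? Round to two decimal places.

Ed = −42.3p/(9975 − 42.3p). Set this equal to -2:
42.3p = 2·(9975 − 42.3p) ⇒ 42.3p(1 + 2) = 2·9975
p = 2·9975 / (42.3·3) = 157.2104…

157.21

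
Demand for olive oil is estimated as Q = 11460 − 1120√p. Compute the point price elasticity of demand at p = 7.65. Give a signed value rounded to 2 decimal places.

dQ/dp = −1120/(2√p) = -202.468. At p = 7.65, Q = 8362.23.
Ed = (dQ/dp)·(p/Q) = (-202.468) × (7.65/8362.23) = -0.1852…

-0.19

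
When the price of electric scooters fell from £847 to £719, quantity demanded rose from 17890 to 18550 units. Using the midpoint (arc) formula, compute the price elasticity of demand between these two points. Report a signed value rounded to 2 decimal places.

-0.22

%ΔQ = (18550 − 17890) / [(17890 + 18550)/2] = 660/18220 = 0.036223…
%ΔP = (719 − 847) / [(847 + 719)/2] = -128/783 = -0.163473…
Arc Ed = %ΔQ / %ΔP = (660/18220) / (-128/783) = -0.2215…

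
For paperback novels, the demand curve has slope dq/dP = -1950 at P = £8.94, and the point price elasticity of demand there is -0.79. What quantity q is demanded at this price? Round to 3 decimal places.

Ed = (dq/dP)·(P/q) ⇒ q = (dq/dP)·P/Ed = (-1950)·8.94/(-0.79) = 22067.08860…

22067.089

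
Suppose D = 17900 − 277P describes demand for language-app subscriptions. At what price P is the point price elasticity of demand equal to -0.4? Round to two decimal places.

Ed = −277P/(17900 − 277P). Set this equal to -0.4:
277P = 0.4·(17900 − 277P) ⇒ 277P(1 + 0.4) = 0.4·17900
P = 0.4·17900 / (277·1.4) = 18.4631…

18.46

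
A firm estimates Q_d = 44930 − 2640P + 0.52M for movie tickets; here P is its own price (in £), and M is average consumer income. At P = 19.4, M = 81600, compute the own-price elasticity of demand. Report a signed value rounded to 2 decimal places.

-1.42

At the given values, Q_d = 44930 − 2640(19.4) + 0.52(81600) = 36146.
∂Q_d/∂P = −2640.
E = (-2640) × (19.4/36146) = -1.4169…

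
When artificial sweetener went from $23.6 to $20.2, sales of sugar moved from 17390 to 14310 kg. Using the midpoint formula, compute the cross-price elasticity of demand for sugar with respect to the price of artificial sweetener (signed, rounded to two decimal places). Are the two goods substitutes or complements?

1.25; substitutes

%ΔQ_{sugar} = (14310 − 17390)/avg = -3080/15850 = -0.194321…
%ΔP_{artificial sweetener} = (20.2 − 23.6)/avg = -3.4/21.9 = -0.155251…
E_cross = (-3080/15850) / (-3.4/21.9) = 1.2516…
E_cross > 0 ⇒ the goods are substitutes.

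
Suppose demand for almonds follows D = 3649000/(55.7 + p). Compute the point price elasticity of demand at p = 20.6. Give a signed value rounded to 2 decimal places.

-0.27

dD/dp = −3649000/(55.7 + p)² = -626.794. At p = 20.6, D = 47824.4.
Ed = (dD/dp)·(p/D) = (-626.794) × (20.6/47824.4) = -0.2699…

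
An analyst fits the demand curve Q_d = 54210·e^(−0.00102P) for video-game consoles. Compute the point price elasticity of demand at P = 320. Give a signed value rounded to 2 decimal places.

-0.33

dQ_d/dP = −0.00102·Q_d = -39.8957. At P = 320, Q_d = 39113.4.
Ed = (dQ_d/dP)·(P/Q_d) = (-39.8957) × (320/39113.4) = -0.3264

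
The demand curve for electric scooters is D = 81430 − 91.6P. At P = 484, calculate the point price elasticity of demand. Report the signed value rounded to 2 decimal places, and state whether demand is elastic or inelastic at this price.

-1.20; elastic

dD/dP = −91.6. At P = 484, D = 81430 − 91.6(484) = 37095.6.
Ed = (dD/dP)·(P/D) = −91.6 × (484/37095.6) = -1.1951…
|Ed| = 1.20 > 1, so demand is elastic.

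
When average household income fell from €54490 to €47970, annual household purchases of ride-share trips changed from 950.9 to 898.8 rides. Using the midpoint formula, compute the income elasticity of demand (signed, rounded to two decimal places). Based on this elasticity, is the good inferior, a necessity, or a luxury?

%ΔQ = (898.8 − 950.9)/[( 950.9 + 898.8)/2] = -52.1/924.85 = -0.056333…
%ΔIncome = (47970 − 54490)/[( 54490 + 47970)/2] = -6520/51230 = -0.127269…
E_income = (-52.1/924.85) / (-6520/51230) = 0.4426…
0 < E_income < 1 ⇒ normal good, necessity.

0.44; necessity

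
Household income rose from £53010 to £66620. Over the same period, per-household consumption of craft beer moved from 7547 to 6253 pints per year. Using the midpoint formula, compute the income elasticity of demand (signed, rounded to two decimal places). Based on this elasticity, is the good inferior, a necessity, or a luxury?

%ΔQ = (6253 − 7547)/[( 7547 + 6253)/2] = -1294/6900 = -0.187536…
%ΔIncome = (66620 − 53010)/[( 53010 + 66620)/2] = 13610/59815 = 0.227534…
E_income = (-1294/6900) / (13610/59815) = -0.8242…
E_income < 0 ⇒ inferior good.

-0.82; inferior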